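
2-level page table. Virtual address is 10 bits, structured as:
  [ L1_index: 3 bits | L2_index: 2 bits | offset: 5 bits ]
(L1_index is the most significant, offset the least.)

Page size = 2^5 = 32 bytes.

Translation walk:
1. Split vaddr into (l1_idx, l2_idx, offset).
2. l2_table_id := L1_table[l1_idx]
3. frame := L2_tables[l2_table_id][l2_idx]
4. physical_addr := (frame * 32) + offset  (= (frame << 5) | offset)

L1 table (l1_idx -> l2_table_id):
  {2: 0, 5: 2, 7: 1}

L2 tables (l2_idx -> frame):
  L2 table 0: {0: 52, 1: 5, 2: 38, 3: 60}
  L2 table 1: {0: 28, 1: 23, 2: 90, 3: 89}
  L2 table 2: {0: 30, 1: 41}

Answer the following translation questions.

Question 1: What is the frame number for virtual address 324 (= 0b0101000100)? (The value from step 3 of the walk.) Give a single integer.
vaddr = 324: l1_idx=2, l2_idx=2
L1[2] = 0; L2[0][2] = 38

Answer: 38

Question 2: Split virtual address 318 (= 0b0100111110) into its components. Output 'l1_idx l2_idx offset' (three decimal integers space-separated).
Answer: 2 1 30

Derivation:
vaddr = 318 = 0b0100111110
  top 3 bits -> l1_idx = 2
  next 2 bits -> l2_idx = 1
  bottom 5 bits -> offset = 30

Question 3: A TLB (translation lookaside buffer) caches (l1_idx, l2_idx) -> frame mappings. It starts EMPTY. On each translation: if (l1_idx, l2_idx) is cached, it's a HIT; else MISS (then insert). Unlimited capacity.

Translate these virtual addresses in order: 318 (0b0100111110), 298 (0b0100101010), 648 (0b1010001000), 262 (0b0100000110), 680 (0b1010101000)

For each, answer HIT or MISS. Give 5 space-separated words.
vaddr=318: (2,1) not in TLB -> MISS, insert
vaddr=298: (2,1) in TLB -> HIT
vaddr=648: (5,0) not in TLB -> MISS, insert
vaddr=262: (2,0) not in TLB -> MISS, insert
vaddr=680: (5,1) not in TLB -> MISS, insert

Answer: MISS HIT MISS MISS MISS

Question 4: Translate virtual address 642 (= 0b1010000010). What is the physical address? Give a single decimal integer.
Answer: 962

Derivation:
vaddr = 642 = 0b1010000010
Split: l1_idx=5, l2_idx=0, offset=2
L1[5] = 2
L2[2][0] = 30
paddr = 30 * 32 + 2 = 962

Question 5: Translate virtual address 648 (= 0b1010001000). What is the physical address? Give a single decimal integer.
vaddr = 648 = 0b1010001000
Split: l1_idx=5, l2_idx=0, offset=8
L1[5] = 2
L2[2][0] = 30
paddr = 30 * 32 + 8 = 968

Answer: 968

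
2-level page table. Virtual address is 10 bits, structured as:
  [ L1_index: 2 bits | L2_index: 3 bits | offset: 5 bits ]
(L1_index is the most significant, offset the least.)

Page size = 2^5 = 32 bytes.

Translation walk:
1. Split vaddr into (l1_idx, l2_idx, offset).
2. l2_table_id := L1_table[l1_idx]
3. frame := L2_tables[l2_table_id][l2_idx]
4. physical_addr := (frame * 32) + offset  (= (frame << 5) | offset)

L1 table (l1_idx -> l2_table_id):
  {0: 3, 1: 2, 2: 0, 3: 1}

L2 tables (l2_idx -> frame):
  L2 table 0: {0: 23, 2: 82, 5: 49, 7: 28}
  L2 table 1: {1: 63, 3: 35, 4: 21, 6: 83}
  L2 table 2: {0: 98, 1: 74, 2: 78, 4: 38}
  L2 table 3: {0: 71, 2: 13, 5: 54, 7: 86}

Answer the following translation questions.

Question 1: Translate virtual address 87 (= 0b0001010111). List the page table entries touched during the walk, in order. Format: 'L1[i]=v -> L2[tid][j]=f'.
vaddr = 87 = 0b0001010111
Split: l1_idx=0, l2_idx=2, offset=23

Answer: L1[0]=3 -> L2[3][2]=13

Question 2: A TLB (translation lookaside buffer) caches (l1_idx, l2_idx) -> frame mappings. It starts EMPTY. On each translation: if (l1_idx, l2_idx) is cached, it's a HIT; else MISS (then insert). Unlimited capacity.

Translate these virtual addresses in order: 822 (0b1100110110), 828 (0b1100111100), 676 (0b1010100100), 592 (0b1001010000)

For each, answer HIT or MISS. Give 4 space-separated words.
Answer: MISS HIT MISS MISS

Derivation:
vaddr=822: (3,1) not in TLB -> MISS, insert
vaddr=828: (3,1) in TLB -> HIT
vaddr=676: (2,5) not in TLB -> MISS, insert
vaddr=592: (2,2) not in TLB -> MISS, insert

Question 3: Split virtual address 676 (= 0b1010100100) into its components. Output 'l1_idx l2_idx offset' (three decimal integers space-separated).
vaddr = 676 = 0b1010100100
  top 2 bits -> l1_idx = 2
  next 3 bits -> l2_idx = 5
  bottom 5 bits -> offset = 4

Answer: 2 5 4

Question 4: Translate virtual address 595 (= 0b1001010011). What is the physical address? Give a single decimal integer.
vaddr = 595 = 0b1001010011
Split: l1_idx=2, l2_idx=2, offset=19
L1[2] = 0
L2[0][2] = 82
paddr = 82 * 32 + 19 = 2643

Answer: 2643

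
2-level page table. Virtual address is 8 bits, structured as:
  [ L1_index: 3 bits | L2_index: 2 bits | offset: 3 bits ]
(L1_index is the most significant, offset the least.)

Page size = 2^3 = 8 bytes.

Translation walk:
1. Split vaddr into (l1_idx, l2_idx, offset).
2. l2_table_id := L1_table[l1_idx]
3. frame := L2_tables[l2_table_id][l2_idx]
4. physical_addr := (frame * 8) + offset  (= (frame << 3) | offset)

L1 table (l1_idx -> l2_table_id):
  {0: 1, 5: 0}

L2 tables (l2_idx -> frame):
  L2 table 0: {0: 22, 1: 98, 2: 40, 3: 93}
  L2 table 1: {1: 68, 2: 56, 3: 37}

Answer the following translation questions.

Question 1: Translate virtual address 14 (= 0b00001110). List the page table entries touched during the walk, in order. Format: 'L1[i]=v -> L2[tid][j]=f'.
Answer: L1[0]=1 -> L2[1][1]=68

Derivation:
vaddr = 14 = 0b00001110
Split: l1_idx=0, l2_idx=1, offset=6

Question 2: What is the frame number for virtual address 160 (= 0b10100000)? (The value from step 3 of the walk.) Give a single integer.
Answer: 22

Derivation:
vaddr = 160: l1_idx=5, l2_idx=0
L1[5] = 0; L2[0][0] = 22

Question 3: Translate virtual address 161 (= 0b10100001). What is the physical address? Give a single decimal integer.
vaddr = 161 = 0b10100001
Split: l1_idx=5, l2_idx=0, offset=1
L1[5] = 0
L2[0][0] = 22
paddr = 22 * 8 + 1 = 177

Answer: 177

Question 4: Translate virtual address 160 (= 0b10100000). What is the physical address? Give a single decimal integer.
Answer: 176

Derivation:
vaddr = 160 = 0b10100000
Split: l1_idx=5, l2_idx=0, offset=0
L1[5] = 0
L2[0][0] = 22
paddr = 22 * 8 + 0 = 176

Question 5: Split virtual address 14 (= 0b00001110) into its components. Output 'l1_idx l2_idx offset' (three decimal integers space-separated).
vaddr = 14 = 0b00001110
  top 3 bits -> l1_idx = 0
  next 2 bits -> l2_idx = 1
  bottom 3 bits -> offset = 6

Answer: 0 1 6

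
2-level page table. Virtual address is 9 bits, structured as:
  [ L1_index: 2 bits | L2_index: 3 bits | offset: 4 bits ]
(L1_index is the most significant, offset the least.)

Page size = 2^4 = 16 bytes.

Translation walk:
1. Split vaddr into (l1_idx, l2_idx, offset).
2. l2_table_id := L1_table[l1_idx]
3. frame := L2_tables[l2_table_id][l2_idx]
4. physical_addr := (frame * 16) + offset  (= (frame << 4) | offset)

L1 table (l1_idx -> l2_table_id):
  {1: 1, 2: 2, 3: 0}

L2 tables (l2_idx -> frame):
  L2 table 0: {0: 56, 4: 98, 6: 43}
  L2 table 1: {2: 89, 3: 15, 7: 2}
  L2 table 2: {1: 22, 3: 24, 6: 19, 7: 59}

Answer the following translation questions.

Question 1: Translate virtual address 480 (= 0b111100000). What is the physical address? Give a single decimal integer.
Answer: 688

Derivation:
vaddr = 480 = 0b111100000
Split: l1_idx=3, l2_idx=6, offset=0
L1[3] = 0
L2[0][6] = 43
paddr = 43 * 16 + 0 = 688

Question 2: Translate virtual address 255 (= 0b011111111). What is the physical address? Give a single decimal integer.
vaddr = 255 = 0b011111111
Split: l1_idx=1, l2_idx=7, offset=15
L1[1] = 1
L2[1][7] = 2
paddr = 2 * 16 + 15 = 47

Answer: 47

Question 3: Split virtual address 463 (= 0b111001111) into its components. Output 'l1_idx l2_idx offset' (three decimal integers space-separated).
Answer: 3 4 15

Derivation:
vaddr = 463 = 0b111001111
  top 2 bits -> l1_idx = 3
  next 3 bits -> l2_idx = 4
  bottom 4 bits -> offset = 15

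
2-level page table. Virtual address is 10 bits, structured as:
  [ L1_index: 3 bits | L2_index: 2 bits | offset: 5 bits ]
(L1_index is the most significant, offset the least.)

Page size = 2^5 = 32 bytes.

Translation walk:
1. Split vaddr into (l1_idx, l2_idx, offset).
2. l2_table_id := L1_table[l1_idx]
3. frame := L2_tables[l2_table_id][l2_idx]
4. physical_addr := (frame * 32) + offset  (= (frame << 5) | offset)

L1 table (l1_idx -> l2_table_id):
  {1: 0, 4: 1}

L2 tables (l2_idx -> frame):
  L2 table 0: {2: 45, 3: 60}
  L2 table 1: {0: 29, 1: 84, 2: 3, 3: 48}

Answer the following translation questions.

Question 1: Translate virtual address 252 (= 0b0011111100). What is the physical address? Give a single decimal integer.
vaddr = 252 = 0b0011111100
Split: l1_idx=1, l2_idx=3, offset=28
L1[1] = 0
L2[0][3] = 60
paddr = 60 * 32 + 28 = 1948

Answer: 1948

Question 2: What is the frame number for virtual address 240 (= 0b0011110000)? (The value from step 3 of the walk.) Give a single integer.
vaddr = 240: l1_idx=1, l2_idx=3
L1[1] = 0; L2[0][3] = 60

Answer: 60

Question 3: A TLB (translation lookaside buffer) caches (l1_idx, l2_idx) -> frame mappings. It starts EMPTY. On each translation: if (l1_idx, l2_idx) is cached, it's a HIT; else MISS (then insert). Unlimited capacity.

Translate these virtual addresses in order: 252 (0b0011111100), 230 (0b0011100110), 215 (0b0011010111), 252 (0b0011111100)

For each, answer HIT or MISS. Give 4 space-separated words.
vaddr=252: (1,3) not in TLB -> MISS, insert
vaddr=230: (1,3) in TLB -> HIT
vaddr=215: (1,2) not in TLB -> MISS, insert
vaddr=252: (1,3) in TLB -> HIT

Answer: MISS HIT MISS HIT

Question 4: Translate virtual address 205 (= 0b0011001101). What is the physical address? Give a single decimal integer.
vaddr = 205 = 0b0011001101
Split: l1_idx=1, l2_idx=2, offset=13
L1[1] = 0
L2[0][2] = 45
paddr = 45 * 32 + 13 = 1453

Answer: 1453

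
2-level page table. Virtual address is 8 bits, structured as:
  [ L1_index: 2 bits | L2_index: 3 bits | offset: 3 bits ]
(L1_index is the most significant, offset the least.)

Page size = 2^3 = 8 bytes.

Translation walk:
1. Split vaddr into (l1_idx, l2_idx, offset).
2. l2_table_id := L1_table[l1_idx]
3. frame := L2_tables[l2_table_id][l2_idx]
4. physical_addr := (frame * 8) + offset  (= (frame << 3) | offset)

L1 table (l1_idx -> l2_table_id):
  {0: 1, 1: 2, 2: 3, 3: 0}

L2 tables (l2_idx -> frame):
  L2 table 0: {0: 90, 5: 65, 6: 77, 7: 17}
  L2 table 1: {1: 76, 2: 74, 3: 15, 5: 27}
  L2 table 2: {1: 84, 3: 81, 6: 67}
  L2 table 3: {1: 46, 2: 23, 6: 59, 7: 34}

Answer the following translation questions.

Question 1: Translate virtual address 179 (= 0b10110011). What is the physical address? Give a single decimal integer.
Answer: 475

Derivation:
vaddr = 179 = 0b10110011
Split: l1_idx=2, l2_idx=6, offset=3
L1[2] = 3
L2[3][6] = 59
paddr = 59 * 8 + 3 = 475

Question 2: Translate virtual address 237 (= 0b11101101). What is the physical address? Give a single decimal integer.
vaddr = 237 = 0b11101101
Split: l1_idx=3, l2_idx=5, offset=5
L1[3] = 0
L2[0][5] = 65
paddr = 65 * 8 + 5 = 525

Answer: 525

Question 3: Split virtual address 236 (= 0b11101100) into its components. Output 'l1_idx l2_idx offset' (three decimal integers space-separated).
vaddr = 236 = 0b11101100
  top 2 bits -> l1_idx = 3
  next 3 bits -> l2_idx = 5
  bottom 3 bits -> offset = 4

Answer: 3 5 4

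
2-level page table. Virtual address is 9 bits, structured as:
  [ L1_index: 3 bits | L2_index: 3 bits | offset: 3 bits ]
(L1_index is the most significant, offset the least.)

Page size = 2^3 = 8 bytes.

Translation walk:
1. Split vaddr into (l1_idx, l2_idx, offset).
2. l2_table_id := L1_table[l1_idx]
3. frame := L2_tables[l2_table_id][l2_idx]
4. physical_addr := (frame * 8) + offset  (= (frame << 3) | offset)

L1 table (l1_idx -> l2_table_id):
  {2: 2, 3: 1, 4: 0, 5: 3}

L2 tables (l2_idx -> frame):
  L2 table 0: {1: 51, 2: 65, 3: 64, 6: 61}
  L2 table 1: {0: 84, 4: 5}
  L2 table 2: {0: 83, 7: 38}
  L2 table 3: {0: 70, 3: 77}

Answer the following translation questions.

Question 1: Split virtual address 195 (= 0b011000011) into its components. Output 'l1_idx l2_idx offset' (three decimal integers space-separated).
Answer: 3 0 3

Derivation:
vaddr = 195 = 0b011000011
  top 3 bits -> l1_idx = 3
  next 3 bits -> l2_idx = 0
  bottom 3 bits -> offset = 3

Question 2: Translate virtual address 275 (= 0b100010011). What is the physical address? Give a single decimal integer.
vaddr = 275 = 0b100010011
Split: l1_idx=4, l2_idx=2, offset=3
L1[4] = 0
L2[0][2] = 65
paddr = 65 * 8 + 3 = 523

Answer: 523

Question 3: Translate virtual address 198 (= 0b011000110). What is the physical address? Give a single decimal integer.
vaddr = 198 = 0b011000110
Split: l1_idx=3, l2_idx=0, offset=6
L1[3] = 1
L2[1][0] = 84
paddr = 84 * 8 + 6 = 678

Answer: 678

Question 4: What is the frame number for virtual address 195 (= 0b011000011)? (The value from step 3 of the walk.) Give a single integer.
vaddr = 195: l1_idx=3, l2_idx=0
L1[3] = 1; L2[1][0] = 84

Answer: 84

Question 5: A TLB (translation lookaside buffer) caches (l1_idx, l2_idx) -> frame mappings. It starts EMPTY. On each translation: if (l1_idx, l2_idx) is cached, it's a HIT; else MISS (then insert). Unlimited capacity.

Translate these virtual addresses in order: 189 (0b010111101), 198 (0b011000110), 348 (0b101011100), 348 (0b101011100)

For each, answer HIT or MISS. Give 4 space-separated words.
vaddr=189: (2,7) not in TLB -> MISS, insert
vaddr=198: (3,0) not in TLB -> MISS, insert
vaddr=348: (5,3) not in TLB -> MISS, insert
vaddr=348: (5,3) in TLB -> HIT

Answer: MISS MISS MISS HIT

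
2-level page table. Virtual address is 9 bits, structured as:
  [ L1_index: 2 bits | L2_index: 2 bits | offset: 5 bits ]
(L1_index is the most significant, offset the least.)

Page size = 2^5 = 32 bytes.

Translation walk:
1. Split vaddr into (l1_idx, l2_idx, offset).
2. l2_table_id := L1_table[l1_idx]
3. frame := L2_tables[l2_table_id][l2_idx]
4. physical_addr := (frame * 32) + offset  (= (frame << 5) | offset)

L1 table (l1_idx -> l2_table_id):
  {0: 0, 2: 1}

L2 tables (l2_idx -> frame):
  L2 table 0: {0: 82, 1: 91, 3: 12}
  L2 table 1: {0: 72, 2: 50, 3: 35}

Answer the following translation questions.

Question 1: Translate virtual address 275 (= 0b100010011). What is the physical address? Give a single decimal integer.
vaddr = 275 = 0b100010011
Split: l1_idx=2, l2_idx=0, offset=19
L1[2] = 1
L2[1][0] = 72
paddr = 72 * 32 + 19 = 2323

Answer: 2323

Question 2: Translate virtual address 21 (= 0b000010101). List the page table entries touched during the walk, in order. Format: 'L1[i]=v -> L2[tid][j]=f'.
Answer: L1[0]=0 -> L2[0][0]=82

Derivation:
vaddr = 21 = 0b000010101
Split: l1_idx=0, l2_idx=0, offset=21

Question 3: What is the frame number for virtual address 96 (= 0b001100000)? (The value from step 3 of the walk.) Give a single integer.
Answer: 12

Derivation:
vaddr = 96: l1_idx=0, l2_idx=3
L1[0] = 0; L2[0][3] = 12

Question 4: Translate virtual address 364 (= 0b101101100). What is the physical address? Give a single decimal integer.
Answer: 1132

Derivation:
vaddr = 364 = 0b101101100
Split: l1_idx=2, l2_idx=3, offset=12
L1[2] = 1
L2[1][3] = 35
paddr = 35 * 32 + 12 = 1132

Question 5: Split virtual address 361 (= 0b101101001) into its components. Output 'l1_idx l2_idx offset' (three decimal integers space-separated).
Answer: 2 3 9

Derivation:
vaddr = 361 = 0b101101001
  top 2 bits -> l1_idx = 2
  next 2 bits -> l2_idx = 3
  bottom 5 bits -> offset = 9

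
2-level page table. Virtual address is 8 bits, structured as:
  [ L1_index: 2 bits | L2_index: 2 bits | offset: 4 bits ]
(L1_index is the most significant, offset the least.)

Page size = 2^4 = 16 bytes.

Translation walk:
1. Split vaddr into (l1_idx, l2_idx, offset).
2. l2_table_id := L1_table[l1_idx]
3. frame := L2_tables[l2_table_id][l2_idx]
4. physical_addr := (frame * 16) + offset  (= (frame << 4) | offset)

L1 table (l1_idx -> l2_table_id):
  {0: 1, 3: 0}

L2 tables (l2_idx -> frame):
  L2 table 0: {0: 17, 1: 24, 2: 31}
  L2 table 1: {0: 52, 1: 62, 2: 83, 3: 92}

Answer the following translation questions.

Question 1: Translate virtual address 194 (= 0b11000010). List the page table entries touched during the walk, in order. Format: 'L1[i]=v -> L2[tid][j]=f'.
Answer: L1[3]=0 -> L2[0][0]=17

Derivation:
vaddr = 194 = 0b11000010
Split: l1_idx=3, l2_idx=0, offset=2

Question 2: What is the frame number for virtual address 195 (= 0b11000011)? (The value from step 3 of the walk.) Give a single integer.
vaddr = 195: l1_idx=3, l2_idx=0
L1[3] = 0; L2[0][0] = 17

Answer: 17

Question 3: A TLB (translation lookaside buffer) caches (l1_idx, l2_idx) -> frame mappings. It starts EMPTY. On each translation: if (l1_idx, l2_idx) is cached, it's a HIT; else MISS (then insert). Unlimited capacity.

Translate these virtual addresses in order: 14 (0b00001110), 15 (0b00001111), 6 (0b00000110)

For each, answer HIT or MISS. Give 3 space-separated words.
vaddr=14: (0,0) not in TLB -> MISS, insert
vaddr=15: (0,0) in TLB -> HIT
vaddr=6: (0,0) in TLB -> HIT

Answer: MISS HIT HIT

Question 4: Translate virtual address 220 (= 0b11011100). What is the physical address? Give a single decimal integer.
vaddr = 220 = 0b11011100
Split: l1_idx=3, l2_idx=1, offset=12
L1[3] = 0
L2[0][1] = 24
paddr = 24 * 16 + 12 = 396

Answer: 396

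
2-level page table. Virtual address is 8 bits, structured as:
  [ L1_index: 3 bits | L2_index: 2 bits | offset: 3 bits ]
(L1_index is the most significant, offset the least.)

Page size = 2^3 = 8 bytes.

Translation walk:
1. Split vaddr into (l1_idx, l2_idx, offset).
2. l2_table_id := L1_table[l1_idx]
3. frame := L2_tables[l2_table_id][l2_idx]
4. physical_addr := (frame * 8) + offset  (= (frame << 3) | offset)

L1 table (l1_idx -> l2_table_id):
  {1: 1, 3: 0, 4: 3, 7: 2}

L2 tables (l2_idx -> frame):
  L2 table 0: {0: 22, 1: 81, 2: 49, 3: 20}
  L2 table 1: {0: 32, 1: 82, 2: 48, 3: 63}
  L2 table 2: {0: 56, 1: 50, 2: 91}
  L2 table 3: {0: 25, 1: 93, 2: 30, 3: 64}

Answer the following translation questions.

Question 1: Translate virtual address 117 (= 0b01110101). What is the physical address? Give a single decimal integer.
vaddr = 117 = 0b01110101
Split: l1_idx=3, l2_idx=2, offset=5
L1[3] = 0
L2[0][2] = 49
paddr = 49 * 8 + 5 = 397

Answer: 397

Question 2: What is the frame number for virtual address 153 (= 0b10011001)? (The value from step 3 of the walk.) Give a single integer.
vaddr = 153: l1_idx=4, l2_idx=3
L1[4] = 3; L2[3][3] = 64

Answer: 64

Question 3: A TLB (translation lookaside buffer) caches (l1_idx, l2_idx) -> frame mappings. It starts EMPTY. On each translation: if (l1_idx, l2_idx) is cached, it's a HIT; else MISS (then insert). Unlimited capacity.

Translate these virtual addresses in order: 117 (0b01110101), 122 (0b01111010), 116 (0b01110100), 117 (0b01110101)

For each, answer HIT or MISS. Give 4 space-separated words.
Answer: MISS MISS HIT HIT

Derivation:
vaddr=117: (3,2) not in TLB -> MISS, insert
vaddr=122: (3,3) not in TLB -> MISS, insert
vaddr=116: (3,2) in TLB -> HIT
vaddr=117: (3,2) in TLB -> HIT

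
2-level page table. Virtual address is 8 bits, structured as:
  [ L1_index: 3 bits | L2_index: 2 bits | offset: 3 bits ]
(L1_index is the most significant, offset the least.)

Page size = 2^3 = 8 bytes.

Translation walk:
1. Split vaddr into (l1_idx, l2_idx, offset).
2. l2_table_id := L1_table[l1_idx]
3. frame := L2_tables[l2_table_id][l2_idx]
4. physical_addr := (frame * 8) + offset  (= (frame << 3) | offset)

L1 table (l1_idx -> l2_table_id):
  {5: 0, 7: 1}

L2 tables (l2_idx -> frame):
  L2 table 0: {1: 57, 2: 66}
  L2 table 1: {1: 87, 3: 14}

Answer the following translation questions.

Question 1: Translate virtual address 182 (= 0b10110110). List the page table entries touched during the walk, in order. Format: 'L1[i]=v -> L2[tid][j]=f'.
Answer: L1[5]=0 -> L2[0][2]=66

Derivation:
vaddr = 182 = 0b10110110
Split: l1_idx=5, l2_idx=2, offset=6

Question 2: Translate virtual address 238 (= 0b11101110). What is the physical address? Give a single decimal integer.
vaddr = 238 = 0b11101110
Split: l1_idx=7, l2_idx=1, offset=6
L1[7] = 1
L2[1][1] = 87
paddr = 87 * 8 + 6 = 702

Answer: 702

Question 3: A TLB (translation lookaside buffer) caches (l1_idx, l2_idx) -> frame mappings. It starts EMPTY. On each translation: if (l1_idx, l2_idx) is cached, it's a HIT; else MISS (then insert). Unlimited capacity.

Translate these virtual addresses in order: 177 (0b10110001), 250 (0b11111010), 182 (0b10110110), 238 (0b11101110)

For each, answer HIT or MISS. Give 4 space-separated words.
vaddr=177: (5,2) not in TLB -> MISS, insert
vaddr=250: (7,3) not in TLB -> MISS, insert
vaddr=182: (5,2) in TLB -> HIT
vaddr=238: (7,1) not in TLB -> MISS, insert

Answer: MISS MISS HIT MISS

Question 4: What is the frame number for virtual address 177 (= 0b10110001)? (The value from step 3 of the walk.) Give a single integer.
Answer: 66

Derivation:
vaddr = 177: l1_idx=5, l2_idx=2
L1[5] = 0; L2[0][2] = 66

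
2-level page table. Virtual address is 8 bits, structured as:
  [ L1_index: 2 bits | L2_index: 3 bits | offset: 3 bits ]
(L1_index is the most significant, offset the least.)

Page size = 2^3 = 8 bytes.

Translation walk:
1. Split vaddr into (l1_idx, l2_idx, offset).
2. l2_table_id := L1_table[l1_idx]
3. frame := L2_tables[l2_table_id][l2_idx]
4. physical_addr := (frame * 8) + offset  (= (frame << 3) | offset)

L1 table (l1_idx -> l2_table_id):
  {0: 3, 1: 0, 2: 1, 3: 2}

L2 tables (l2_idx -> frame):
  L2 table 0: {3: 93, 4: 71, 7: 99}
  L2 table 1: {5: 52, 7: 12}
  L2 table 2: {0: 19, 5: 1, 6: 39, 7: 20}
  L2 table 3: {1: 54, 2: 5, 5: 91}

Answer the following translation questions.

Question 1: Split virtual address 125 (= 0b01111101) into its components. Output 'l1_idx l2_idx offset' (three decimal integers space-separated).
vaddr = 125 = 0b01111101
  top 2 bits -> l1_idx = 1
  next 3 bits -> l2_idx = 7
  bottom 3 bits -> offset = 5

Answer: 1 7 5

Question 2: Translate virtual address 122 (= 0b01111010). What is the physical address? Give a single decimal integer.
Answer: 794

Derivation:
vaddr = 122 = 0b01111010
Split: l1_idx=1, l2_idx=7, offset=2
L1[1] = 0
L2[0][7] = 99
paddr = 99 * 8 + 2 = 794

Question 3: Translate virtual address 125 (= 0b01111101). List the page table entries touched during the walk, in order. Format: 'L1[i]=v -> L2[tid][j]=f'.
Answer: L1[1]=0 -> L2[0][7]=99

Derivation:
vaddr = 125 = 0b01111101
Split: l1_idx=1, l2_idx=7, offset=5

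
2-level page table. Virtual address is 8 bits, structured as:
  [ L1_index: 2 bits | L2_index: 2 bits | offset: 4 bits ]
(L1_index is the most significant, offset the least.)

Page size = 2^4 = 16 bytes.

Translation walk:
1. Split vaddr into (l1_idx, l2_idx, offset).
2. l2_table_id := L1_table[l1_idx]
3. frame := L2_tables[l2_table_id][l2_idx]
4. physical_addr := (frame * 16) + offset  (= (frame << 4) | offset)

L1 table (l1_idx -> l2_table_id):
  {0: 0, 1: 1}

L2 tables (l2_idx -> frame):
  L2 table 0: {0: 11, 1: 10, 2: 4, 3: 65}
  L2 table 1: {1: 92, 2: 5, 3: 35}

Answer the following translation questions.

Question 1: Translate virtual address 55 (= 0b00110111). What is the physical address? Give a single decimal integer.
vaddr = 55 = 0b00110111
Split: l1_idx=0, l2_idx=3, offset=7
L1[0] = 0
L2[0][3] = 65
paddr = 65 * 16 + 7 = 1047

Answer: 1047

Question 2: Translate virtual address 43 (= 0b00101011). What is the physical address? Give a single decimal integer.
Answer: 75

Derivation:
vaddr = 43 = 0b00101011
Split: l1_idx=0, l2_idx=2, offset=11
L1[0] = 0
L2[0][2] = 4
paddr = 4 * 16 + 11 = 75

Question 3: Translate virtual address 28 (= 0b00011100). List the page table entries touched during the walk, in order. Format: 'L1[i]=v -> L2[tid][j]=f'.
Answer: L1[0]=0 -> L2[0][1]=10

Derivation:
vaddr = 28 = 0b00011100
Split: l1_idx=0, l2_idx=1, offset=12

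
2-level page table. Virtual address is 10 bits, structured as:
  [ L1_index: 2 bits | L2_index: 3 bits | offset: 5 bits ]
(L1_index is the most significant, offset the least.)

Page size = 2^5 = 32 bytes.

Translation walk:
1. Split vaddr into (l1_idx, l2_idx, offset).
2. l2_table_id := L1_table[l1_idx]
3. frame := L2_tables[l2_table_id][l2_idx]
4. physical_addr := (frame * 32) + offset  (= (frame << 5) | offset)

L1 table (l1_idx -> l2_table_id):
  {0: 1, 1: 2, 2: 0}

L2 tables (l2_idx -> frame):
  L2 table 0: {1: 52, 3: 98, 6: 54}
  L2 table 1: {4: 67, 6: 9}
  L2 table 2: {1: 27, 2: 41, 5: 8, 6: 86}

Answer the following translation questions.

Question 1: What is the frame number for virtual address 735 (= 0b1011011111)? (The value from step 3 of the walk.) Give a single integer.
Answer: 54

Derivation:
vaddr = 735: l1_idx=2, l2_idx=6
L1[2] = 0; L2[0][6] = 54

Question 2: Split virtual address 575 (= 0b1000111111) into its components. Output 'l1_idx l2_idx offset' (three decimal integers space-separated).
Answer: 2 1 31

Derivation:
vaddr = 575 = 0b1000111111
  top 2 bits -> l1_idx = 2
  next 3 bits -> l2_idx = 1
  bottom 5 bits -> offset = 31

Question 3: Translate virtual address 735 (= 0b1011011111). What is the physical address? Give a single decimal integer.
Answer: 1759

Derivation:
vaddr = 735 = 0b1011011111
Split: l1_idx=2, l2_idx=6, offset=31
L1[2] = 0
L2[0][6] = 54
paddr = 54 * 32 + 31 = 1759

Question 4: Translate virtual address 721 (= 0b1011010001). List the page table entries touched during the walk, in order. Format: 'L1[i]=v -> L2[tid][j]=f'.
Answer: L1[2]=0 -> L2[0][6]=54

Derivation:
vaddr = 721 = 0b1011010001
Split: l1_idx=2, l2_idx=6, offset=17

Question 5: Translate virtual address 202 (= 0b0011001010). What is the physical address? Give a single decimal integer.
Answer: 298

Derivation:
vaddr = 202 = 0b0011001010
Split: l1_idx=0, l2_idx=6, offset=10
L1[0] = 1
L2[1][6] = 9
paddr = 9 * 32 + 10 = 298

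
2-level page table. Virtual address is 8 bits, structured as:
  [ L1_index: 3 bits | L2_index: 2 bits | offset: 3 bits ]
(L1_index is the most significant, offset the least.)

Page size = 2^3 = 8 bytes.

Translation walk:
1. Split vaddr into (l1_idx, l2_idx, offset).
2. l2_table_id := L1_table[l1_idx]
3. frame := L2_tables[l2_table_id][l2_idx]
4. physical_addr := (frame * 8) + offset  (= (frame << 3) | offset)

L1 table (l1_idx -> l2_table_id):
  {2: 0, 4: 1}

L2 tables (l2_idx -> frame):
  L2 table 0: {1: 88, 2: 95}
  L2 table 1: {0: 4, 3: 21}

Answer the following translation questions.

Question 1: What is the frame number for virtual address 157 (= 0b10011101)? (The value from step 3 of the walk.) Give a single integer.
Answer: 21

Derivation:
vaddr = 157: l1_idx=4, l2_idx=3
L1[4] = 1; L2[1][3] = 21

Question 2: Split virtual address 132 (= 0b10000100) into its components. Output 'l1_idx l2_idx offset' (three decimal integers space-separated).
Answer: 4 0 4

Derivation:
vaddr = 132 = 0b10000100
  top 3 bits -> l1_idx = 4
  next 2 bits -> l2_idx = 0
  bottom 3 bits -> offset = 4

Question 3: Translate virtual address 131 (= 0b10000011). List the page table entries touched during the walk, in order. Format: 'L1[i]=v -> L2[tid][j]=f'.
vaddr = 131 = 0b10000011
Split: l1_idx=4, l2_idx=0, offset=3

Answer: L1[4]=1 -> L2[1][0]=4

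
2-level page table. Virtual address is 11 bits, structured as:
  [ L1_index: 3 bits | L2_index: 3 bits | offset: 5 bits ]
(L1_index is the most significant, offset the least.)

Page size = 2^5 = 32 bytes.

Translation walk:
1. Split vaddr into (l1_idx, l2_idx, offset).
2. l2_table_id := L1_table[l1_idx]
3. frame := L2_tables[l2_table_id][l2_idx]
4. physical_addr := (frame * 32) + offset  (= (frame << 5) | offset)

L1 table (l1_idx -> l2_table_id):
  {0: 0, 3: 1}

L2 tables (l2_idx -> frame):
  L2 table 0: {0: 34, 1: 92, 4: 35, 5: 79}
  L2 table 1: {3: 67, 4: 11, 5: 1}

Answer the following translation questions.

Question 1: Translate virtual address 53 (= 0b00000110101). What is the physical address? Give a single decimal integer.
Answer: 2965

Derivation:
vaddr = 53 = 0b00000110101
Split: l1_idx=0, l2_idx=1, offset=21
L1[0] = 0
L2[0][1] = 92
paddr = 92 * 32 + 21 = 2965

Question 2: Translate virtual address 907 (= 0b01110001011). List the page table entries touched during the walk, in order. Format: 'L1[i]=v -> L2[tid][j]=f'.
Answer: L1[3]=1 -> L2[1][4]=11

Derivation:
vaddr = 907 = 0b01110001011
Split: l1_idx=3, l2_idx=4, offset=11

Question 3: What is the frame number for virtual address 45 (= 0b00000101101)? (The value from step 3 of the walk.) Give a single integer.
Answer: 92

Derivation:
vaddr = 45: l1_idx=0, l2_idx=1
L1[0] = 0; L2[0][1] = 92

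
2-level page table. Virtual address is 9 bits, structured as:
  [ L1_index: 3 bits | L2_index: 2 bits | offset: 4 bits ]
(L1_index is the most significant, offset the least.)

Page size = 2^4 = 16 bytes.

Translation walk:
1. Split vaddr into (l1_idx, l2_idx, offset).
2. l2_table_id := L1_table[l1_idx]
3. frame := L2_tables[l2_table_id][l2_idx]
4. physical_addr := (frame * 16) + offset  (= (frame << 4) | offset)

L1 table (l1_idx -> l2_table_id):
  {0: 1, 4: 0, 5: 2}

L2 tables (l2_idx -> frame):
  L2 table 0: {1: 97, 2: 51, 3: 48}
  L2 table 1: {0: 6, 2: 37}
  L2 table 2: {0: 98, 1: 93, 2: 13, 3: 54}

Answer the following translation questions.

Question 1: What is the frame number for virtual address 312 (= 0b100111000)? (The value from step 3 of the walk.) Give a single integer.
Answer: 48

Derivation:
vaddr = 312: l1_idx=4, l2_idx=3
L1[4] = 0; L2[0][3] = 48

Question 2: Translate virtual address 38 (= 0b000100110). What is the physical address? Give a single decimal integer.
vaddr = 38 = 0b000100110
Split: l1_idx=0, l2_idx=2, offset=6
L1[0] = 1
L2[1][2] = 37
paddr = 37 * 16 + 6 = 598

Answer: 598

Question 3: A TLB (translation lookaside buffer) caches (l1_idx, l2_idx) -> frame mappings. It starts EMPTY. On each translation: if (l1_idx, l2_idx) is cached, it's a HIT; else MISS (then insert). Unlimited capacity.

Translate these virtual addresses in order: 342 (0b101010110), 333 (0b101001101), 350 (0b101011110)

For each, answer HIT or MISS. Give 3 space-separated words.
vaddr=342: (5,1) not in TLB -> MISS, insert
vaddr=333: (5,0) not in TLB -> MISS, insert
vaddr=350: (5,1) in TLB -> HIT

Answer: MISS MISS HIT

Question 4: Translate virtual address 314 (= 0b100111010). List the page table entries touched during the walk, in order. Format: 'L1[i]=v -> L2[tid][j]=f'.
vaddr = 314 = 0b100111010
Split: l1_idx=4, l2_idx=3, offset=10

Answer: L1[4]=0 -> L2[0][3]=48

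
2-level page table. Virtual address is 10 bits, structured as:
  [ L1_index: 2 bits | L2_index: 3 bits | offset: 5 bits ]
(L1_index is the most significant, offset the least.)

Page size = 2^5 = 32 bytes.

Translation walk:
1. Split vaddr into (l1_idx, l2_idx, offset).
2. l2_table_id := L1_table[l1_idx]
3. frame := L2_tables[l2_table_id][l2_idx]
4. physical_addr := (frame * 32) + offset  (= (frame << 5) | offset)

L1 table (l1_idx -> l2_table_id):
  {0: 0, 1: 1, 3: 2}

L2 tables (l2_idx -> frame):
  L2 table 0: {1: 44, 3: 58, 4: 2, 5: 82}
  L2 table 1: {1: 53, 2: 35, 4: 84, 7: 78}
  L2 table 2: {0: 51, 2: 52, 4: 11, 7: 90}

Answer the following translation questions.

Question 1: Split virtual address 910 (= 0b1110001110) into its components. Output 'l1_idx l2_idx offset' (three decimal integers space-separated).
vaddr = 910 = 0b1110001110
  top 2 bits -> l1_idx = 3
  next 3 bits -> l2_idx = 4
  bottom 5 bits -> offset = 14

Answer: 3 4 14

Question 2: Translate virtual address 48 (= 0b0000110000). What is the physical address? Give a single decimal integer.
vaddr = 48 = 0b0000110000
Split: l1_idx=0, l2_idx=1, offset=16
L1[0] = 0
L2[0][1] = 44
paddr = 44 * 32 + 16 = 1424

Answer: 1424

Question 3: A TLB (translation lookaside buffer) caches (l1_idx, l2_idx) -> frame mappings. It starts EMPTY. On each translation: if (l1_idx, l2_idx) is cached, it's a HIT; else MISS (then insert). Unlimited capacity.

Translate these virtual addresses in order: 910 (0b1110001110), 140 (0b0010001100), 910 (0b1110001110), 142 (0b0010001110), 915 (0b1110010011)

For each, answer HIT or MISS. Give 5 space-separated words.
vaddr=910: (3,4) not in TLB -> MISS, insert
vaddr=140: (0,4) not in TLB -> MISS, insert
vaddr=910: (3,4) in TLB -> HIT
vaddr=142: (0,4) in TLB -> HIT
vaddr=915: (3,4) in TLB -> HIT

Answer: MISS MISS HIT HIT HIT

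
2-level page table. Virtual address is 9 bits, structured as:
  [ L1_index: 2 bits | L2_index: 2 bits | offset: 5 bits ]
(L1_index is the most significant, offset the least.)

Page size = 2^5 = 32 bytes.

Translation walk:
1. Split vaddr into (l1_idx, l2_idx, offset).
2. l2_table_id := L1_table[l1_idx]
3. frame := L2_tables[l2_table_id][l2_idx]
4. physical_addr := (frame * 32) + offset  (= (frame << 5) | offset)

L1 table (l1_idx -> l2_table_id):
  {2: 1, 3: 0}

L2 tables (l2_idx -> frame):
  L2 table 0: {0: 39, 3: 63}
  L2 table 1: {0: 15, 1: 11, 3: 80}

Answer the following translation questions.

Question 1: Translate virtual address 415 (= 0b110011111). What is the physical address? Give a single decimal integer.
vaddr = 415 = 0b110011111
Split: l1_idx=3, l2_idx=0, offset=31
L1[3] = 0
L2[0][0] = 39
paddr = 39 * 32 + 31 = 1279

Answer: 1279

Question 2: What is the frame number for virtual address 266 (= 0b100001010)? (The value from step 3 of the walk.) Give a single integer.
vaddr = 266: l1_idx=2, l2_idx=0
L1[2] = 1; L2[1][0] = 15

Answer: 15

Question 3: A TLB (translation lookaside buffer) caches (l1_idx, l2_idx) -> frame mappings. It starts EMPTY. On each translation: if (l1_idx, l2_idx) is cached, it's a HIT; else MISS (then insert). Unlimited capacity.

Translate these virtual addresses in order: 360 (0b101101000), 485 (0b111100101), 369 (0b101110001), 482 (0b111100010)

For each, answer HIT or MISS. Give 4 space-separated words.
vaddr=360: (2,3) not in TLB -> MISS, insert
vaddr=485: (3,3) not in TLB -> MISS, insert
vaddr=369: (2,3) in TLB -> HIT
vaddr=482: (3,3) in TLB -> HIT

Answer: MISS MISS HIT HIT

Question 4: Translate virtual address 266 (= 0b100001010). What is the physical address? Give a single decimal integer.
Answer: 490

Derivation:
vaddr = 266 = 0b100001010
Split: l1_idx=2, l2_idx=0, offset=10
L1[2] = 1
L2[1][0] = 15
paddr = 15 * 32 + 10 = 490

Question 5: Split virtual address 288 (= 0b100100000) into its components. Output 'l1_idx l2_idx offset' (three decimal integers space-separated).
Answer: 2 1 0

Derivation:
vaddr = 288 = 0b100100000
  top 2 bits -> l1_idx = 2
  next 2 bits -> l2_idx = 1
  bottom 5 bits -> offset = 0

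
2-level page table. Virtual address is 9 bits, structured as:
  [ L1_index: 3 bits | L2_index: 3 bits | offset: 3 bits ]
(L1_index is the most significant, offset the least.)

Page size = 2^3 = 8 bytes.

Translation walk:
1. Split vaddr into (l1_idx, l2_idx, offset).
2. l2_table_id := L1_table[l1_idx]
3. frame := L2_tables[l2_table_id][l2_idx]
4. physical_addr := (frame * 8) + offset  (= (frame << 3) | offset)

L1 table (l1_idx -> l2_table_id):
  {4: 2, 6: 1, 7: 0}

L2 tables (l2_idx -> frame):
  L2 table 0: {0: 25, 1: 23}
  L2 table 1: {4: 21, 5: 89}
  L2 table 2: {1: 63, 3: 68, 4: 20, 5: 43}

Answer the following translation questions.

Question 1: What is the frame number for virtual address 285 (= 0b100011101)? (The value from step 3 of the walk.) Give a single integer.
vaddr = 285: l1_idx=4, l2_idx=3
L1[4] = 2; L2[2][3] = 68

Answer: 68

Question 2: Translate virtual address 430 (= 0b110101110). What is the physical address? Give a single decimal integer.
vaddr = 430 = 0b110101110
Split: l1_idx=6, l2_idx=5, offset=6
L1[6] = 1
L2[1][5] = 89
paddr = 89 * 8 + 6 = 718

Answer: 718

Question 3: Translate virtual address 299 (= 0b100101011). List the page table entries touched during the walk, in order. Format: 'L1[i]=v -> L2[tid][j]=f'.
Answer: L1[4]=2 -> L2[2][5]=43

Derivation:
vaddr = 299 = 0b100101011
Split: l1_idx=4, l2_idx=5, offset=3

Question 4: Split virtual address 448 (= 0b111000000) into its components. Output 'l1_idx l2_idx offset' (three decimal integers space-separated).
vaddr = 448 = 0b111000000
  top 3 bits -> l1_idx = 7
  next 3 bits -> l2_idx = 0
  bottom 3 bits -> offset = 0

Answer: 7 0 0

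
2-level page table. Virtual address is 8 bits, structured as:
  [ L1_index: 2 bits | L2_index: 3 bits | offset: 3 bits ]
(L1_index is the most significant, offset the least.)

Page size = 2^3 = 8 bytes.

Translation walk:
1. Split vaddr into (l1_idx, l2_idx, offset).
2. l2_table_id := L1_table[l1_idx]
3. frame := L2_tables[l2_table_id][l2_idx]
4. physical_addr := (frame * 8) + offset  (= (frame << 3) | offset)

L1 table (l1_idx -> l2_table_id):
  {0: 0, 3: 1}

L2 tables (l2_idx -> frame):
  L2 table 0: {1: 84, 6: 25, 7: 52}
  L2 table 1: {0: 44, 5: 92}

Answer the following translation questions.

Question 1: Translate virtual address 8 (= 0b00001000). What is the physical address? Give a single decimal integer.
vaddr = 8 = 0b00001000
Split: l1_idx=0, l2_idx=1, offset=0
L1[0] = 0
L2[0][1] = 84
paddr = 84 * 8 + 0 = 672

Answer: 672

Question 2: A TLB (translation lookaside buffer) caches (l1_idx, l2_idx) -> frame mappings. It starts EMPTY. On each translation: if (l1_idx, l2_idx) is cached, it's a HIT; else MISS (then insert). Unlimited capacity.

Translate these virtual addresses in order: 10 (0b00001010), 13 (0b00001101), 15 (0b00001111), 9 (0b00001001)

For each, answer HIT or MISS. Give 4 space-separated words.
Answer: MISS HIT HIT HIT

Derivation:
vaddr=10: (0,1) not in TLB -> MISS, insert
vaddr=13: (0,1) in TLB -> HIT
vaddr=15: (0,1) in TLB -> HIT
vaddr=9: (0,1) in TLB -> HIT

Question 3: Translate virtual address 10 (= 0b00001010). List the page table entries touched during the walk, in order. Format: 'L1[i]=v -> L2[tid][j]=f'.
Answer: L1[0]=0 -> L2[0][1]=84

Derivation:
vaddr = 10 = 0b00001010
Split: l1_idx=0, l2_idx=1, offset=2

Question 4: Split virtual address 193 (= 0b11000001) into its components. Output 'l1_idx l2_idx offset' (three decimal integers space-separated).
Answer: 3 0 1

Derivation:
vaddr = 193 = 0b11000001
  top 2 bits -> l1_idx = 3
  next 3 bits -> l2_idx = 0
  bottom 3 bits -> offset = 1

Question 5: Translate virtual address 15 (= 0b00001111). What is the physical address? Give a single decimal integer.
Answer: 679

Derivation:
vaddr = 15 = 0b00001111
Split: l1_idx=0, l2_idx=1, offset=7
L1[0] = 0
L2[0][1] = 84
paddr = 84 * 8 + 7 = 679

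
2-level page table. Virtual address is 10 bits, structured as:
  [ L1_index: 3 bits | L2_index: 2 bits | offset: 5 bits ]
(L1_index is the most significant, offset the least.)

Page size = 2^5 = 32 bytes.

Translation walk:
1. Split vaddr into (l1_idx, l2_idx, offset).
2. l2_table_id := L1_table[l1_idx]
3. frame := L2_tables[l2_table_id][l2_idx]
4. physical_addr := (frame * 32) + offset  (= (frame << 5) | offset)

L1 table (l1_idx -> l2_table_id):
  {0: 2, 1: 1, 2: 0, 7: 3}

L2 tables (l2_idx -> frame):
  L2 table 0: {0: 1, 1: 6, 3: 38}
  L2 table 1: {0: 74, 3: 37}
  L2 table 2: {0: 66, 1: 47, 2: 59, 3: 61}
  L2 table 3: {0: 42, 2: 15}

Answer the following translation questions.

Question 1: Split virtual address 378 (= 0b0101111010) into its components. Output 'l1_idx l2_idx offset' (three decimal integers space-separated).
vaddr = 378 = 0b0101111010
  top 3 bits -> l1_idx = 2
  next 2 bits -> l2_idx = 3
  bottom 5 bits -> offset = 26

Answer: 2 3 26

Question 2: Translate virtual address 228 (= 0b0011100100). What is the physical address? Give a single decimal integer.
Answer: 1188

Derivation:
vaddr = 228 = 0b0011100100
Split: l1_idx=1, l2_idx=3, offset=4
L1[1] = 1
L2[1][3] = 37
paddr = 37 * 32 + 4 = 1188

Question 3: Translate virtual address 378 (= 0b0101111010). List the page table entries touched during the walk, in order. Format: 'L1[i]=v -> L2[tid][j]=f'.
Answer: L1[2]=0 -> L2[0][3]=38

Derivation:
vaddr = 378 = 0b0101111010
Split: l1_idx=2, l2_idx=3, offset=26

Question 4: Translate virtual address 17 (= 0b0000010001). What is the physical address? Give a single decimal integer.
Answer: 2129

Derivation:
vaddr = 17 = 0b0000010001
Split: l1_idx=0, l2_idx=0, offset=17
L1[0] = 2
L2[2][0] = 66
paddr = 66 * 32 + 17 = 2129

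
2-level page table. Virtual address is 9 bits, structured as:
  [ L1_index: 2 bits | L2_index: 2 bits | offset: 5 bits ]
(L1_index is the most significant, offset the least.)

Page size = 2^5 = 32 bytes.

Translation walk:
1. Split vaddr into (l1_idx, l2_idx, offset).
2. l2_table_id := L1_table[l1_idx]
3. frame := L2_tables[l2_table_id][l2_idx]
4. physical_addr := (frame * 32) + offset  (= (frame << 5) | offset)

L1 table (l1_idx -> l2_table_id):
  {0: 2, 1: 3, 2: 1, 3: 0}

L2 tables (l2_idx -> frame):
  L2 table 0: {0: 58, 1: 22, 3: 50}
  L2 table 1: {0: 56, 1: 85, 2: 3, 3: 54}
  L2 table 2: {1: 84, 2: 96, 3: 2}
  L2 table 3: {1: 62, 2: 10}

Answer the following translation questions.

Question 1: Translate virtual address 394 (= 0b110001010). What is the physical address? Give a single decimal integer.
vaddr = 394 = 0b110001010
Split: l1_idx=3, l2_idx=0, offset=10
L1[3] = 0
L2[0][0] = 58
paddr = 58 * 32 + 10 = 1866

Answer: 1866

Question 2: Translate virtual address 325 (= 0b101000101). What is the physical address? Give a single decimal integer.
vaddr = 325 = 0b101000101
Split: l1_idx=2, l2_idx=2, offset=5
L1[2] = 1
L2[1][2] = 3
paddr = 3 * 32 + 5 = 101

Answer: 101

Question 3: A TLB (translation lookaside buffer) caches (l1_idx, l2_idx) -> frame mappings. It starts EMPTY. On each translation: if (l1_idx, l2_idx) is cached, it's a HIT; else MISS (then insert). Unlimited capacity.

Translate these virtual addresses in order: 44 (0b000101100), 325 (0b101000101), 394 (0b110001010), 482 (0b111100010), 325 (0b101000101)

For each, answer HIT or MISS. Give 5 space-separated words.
vaddr=44: (0,1) not in TLB -> MISS, insert
vaddr=325: (2,2) not in TLB -> MISS, insert
vaddr=394: (3,0) not in TLB -> MISS, insert
vaddr=482: (3,3) not in TLB -> MISS, insert
vaddr=325: (2,2) in TLB -> HIT

Answer: MISS MISS MISS MISS HIT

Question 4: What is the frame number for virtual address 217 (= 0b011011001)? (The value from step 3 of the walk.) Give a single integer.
Answer: 10

Derivation:
vaddr = 217: l1_idx=1, l2_idx=2
L1[1] = 3; L2[3][2] = 10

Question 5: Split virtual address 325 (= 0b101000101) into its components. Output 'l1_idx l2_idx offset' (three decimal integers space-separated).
vaddr = 325 = 0b101000101
  top 2 bits -> l1_idx = 2
  next 2 bits -> l2_idx = 2
  bottom 5 bits -> offset = 5

Answer: 2 2 5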